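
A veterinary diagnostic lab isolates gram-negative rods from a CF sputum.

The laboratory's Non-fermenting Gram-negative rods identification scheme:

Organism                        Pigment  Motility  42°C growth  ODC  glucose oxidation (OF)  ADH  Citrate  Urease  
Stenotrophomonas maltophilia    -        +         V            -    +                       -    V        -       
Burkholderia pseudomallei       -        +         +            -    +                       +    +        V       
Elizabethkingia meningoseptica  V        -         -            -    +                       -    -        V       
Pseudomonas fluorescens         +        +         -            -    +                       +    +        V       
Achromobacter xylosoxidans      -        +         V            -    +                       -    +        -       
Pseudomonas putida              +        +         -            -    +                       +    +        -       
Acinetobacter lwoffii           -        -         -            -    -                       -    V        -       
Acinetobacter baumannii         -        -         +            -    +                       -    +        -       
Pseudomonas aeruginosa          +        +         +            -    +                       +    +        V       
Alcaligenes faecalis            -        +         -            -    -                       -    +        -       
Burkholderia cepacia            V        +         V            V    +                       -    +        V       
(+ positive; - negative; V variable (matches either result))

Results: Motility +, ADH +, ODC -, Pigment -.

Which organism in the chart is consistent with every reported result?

Burkholderia pseudomallei

ODC -: all 11 remaining candidates are consistent.
ADH +: excludes 7 organisms — 4 left.
Pigment -: excludes Pseudomonas fluorescens, Pseudomonas putida, Pseudomonas aeruginosa — 1 left.
Motility +: the one remaining candidate is consistent.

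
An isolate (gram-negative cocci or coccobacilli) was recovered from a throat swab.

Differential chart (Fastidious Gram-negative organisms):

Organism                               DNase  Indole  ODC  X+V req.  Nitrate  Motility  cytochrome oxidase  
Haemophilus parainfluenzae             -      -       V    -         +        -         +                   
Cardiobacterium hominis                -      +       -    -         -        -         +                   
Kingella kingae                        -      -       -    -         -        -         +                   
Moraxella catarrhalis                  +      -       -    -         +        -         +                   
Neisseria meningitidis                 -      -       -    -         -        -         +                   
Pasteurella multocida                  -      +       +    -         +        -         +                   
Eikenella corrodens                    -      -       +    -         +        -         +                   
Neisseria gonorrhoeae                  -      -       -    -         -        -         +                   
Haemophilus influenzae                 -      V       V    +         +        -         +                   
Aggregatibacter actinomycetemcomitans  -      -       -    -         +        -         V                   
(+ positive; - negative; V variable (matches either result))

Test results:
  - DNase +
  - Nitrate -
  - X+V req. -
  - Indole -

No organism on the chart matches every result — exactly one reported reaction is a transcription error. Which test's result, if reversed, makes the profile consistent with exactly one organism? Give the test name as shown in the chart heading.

As reported, no row in the chart matches all 4 reactions.
Reversing DNase → 3 organisms match (not unique).
Reversing X+V req. → still no organism matches.
Reversing Nitrate (to +) → unique match: Moraxella catarrhalis.
Reversing Indole → still no organism matches.

Nitrate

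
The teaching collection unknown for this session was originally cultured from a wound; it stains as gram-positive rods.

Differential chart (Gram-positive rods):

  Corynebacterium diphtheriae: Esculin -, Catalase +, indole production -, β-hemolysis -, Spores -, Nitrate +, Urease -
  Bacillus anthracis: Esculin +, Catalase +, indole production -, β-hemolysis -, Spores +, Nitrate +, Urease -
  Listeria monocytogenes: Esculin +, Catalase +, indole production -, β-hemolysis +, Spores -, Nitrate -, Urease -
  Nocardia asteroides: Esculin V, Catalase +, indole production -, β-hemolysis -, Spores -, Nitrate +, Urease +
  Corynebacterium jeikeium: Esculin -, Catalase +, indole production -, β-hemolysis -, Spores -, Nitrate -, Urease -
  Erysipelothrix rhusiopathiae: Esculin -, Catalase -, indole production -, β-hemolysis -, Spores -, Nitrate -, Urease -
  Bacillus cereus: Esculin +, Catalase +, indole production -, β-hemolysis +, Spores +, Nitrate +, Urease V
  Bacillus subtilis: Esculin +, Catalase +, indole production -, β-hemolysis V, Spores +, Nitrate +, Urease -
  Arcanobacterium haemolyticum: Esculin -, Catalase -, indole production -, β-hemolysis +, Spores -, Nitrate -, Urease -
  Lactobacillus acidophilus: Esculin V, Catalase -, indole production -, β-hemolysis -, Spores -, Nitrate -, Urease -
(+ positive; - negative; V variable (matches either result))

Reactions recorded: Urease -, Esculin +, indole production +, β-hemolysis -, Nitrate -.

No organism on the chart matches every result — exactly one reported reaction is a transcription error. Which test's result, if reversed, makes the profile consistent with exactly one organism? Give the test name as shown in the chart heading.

indole production

As reported, no row in the chart matches all 5 reactions.
Reversing indole production (to -) → unique match: Lactobacillus acidophilus.
Reversing Esculin → still no organism matches.
Reversing Urease → still no organism matches.
Reversing β-hemolysis → still no organism matches.
Reversing Nitrate → still no organism matches.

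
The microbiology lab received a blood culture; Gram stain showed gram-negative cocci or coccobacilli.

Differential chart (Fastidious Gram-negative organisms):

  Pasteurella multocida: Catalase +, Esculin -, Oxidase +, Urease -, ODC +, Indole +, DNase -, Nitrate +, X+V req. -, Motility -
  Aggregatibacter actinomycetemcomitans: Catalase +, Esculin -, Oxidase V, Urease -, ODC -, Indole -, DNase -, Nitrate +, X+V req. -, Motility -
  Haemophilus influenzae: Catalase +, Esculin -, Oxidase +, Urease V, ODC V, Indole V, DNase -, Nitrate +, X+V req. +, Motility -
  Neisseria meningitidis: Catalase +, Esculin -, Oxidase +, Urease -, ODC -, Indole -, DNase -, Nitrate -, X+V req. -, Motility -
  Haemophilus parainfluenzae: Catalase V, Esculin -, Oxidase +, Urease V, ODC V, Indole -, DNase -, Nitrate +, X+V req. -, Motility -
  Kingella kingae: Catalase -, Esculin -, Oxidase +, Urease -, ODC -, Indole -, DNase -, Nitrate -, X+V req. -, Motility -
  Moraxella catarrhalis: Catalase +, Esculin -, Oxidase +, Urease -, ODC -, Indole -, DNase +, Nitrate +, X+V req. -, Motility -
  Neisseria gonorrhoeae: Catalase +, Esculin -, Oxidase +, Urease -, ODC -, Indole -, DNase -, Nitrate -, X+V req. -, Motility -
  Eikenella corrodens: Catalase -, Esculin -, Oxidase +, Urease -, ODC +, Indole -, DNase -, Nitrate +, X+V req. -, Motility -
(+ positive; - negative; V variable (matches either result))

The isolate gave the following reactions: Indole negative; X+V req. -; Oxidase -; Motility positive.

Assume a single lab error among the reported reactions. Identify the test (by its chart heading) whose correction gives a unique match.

As reported, no row in the chart matches all 4 reactions.
Reversing Indole → still no organism matches.
Reversing X+V req. → still no organism matches.
Reversing Motility (to -) → unique match: Aggregatibacter actinomycetemcomitans.
Reversing Oxidase → still no organism matches.

Motility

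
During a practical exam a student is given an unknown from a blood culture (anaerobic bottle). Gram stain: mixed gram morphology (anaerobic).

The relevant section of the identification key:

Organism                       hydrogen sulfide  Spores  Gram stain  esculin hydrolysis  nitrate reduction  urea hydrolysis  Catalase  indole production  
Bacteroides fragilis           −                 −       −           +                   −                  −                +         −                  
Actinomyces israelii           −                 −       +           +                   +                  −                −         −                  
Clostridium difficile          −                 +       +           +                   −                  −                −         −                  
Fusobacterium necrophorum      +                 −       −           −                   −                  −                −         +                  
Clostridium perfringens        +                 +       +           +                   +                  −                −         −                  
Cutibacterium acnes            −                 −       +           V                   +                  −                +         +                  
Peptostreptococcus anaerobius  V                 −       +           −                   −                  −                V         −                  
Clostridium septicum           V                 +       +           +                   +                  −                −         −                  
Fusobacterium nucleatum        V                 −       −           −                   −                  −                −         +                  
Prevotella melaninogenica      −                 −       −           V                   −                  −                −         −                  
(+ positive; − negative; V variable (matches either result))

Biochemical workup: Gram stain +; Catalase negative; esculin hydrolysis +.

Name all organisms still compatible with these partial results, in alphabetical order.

Catalase −: excludes Bacteroides fragilis, Cutibacterium acnes — 8 left.
esculin hydrolysis +: excludes Fusobacterium necrophorum, Peptostreptococcus anaerobius, Fusobacterium nucleatum — 5 left.
Gram stain +: excludes Prevotella melaninogenica — 4 left.

Actinomyces israelii, Clostridium difficile, Clostridium perfringens, Clostridium septicum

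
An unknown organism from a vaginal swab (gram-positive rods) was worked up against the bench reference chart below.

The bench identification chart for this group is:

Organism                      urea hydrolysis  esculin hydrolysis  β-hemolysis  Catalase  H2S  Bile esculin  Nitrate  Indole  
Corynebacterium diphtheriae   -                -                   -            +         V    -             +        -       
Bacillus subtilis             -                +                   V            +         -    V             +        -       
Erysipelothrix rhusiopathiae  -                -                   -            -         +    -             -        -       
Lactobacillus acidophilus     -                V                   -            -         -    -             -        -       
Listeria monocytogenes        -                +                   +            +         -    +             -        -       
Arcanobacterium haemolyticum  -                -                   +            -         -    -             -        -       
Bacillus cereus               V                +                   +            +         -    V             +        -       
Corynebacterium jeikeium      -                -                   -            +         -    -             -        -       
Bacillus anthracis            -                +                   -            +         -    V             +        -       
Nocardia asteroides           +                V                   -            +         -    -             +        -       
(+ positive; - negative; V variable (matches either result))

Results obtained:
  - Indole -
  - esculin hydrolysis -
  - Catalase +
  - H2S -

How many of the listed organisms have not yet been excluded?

esculin hydrolysis -: excludes Bacillus subtilis, Listeria monocytogenes, Bacillus cereus, Bacillus anthracis — 6 left.
Indole -: all 6 remaining candidates are consistent.
H2S -: excludes Erysipelothrix rhusiopathiae — 5 left.
Catalase +: excludes Lactobacillus acidophilus, Arcanobacterium haemolyticum — 3 left.
Still consistent: Corynebacterium diphtheriae, Corynebacterium jeikeium, Nocardia asteroides.

3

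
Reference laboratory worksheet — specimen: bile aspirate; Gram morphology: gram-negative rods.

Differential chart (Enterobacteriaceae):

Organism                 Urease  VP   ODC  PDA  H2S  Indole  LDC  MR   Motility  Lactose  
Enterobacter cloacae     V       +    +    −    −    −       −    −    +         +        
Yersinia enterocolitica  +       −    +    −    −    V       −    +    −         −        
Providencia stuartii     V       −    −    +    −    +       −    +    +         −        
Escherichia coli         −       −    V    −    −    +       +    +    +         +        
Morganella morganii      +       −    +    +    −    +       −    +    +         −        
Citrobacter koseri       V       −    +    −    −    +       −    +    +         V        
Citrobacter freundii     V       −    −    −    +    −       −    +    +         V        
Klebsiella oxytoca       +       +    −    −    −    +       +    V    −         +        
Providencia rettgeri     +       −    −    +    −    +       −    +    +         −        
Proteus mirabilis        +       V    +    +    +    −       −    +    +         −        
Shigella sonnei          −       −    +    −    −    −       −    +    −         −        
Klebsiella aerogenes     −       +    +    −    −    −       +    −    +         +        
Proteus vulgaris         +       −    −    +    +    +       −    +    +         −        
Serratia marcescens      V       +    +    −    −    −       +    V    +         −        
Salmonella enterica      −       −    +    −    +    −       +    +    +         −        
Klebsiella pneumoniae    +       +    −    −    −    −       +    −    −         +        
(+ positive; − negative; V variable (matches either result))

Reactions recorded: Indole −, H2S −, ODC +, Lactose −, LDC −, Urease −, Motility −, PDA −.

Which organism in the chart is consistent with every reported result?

Shigella sonnei

Urease −: excludes 7 organisms — 9 left.
Lactose −: excludes Enterobacter cloacae, Escherichia coli, Klebsiella aerogenes — 6 left.
LDC −: excludes Serratia marcescens, Salmonella enterica — 4 left.
Indole −: excludes Providencia stuartii, Citrobacter koseri — 2 left.
Motility −: excludes Citrobacter freundii — 1 left.
ODC +: the one remaining candidate is consistent.
H2S −: the one remaining candidate is consistent.
PDA −: the one remaining candidate is consistent.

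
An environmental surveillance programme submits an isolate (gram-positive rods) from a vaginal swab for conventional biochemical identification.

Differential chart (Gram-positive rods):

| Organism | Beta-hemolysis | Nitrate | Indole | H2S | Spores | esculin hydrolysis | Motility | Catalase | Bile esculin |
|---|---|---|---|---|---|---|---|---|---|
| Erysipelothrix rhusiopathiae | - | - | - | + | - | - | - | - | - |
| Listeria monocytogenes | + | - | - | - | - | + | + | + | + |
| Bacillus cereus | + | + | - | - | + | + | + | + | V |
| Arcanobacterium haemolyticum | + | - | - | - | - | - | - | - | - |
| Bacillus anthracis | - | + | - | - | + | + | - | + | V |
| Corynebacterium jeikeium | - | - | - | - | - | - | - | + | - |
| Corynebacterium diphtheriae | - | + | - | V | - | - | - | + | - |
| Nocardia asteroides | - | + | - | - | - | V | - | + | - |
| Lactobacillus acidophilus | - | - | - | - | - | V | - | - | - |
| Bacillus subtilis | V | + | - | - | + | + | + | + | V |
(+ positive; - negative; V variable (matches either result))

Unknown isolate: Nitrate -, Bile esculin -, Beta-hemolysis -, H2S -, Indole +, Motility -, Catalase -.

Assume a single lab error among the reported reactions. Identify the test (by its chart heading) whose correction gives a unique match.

Indole

As reported, no row in the chart matches all 7 reactions.
Reversing Bile esculin → still no organism matches.
Reversing Nitrate → still no organism matches.
Reversing Indole (to -) → unique match: Lactobacillus acidophilus.
Reversing Beta-hemolysis → still no organism matches.
Reversing Catalase → still no organism matches.
Reversing H2S → still no organism matches.
Reversing Motility → still no organism matches.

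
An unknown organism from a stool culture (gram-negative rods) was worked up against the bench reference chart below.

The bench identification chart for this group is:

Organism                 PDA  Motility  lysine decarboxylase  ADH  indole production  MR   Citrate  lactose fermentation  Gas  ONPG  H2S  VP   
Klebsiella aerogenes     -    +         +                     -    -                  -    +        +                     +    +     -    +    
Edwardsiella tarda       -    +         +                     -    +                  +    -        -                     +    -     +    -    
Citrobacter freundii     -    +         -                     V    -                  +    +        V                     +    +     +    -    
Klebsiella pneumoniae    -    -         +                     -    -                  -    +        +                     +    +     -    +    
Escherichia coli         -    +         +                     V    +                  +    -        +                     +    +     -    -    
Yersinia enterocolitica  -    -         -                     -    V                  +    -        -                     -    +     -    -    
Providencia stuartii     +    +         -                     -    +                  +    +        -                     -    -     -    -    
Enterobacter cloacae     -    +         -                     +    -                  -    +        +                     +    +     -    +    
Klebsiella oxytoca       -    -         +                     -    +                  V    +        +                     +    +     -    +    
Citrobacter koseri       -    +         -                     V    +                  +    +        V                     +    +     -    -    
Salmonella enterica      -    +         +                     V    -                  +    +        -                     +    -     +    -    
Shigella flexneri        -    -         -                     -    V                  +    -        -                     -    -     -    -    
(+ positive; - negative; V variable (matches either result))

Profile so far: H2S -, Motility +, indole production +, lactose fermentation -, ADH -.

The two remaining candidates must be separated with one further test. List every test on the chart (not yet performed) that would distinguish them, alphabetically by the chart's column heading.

Gas, ONPG, PDA

ADH -: excludes Enterobacter cloacae — 11 left.
indole production +: excludes Klebsiella aerogenes, Citrobacter freundii, Klebsiella pneumoniae, Salmonella enterica — 7 left.
lactose fermentation -: excludes Escherichia coli, Klebsiella oxytoca — 5 left.
H2S -: excludes Edwardsiella tarda — 4 left.
Motility +: excludes Yersinia enterocolitica, Shigella flexneri — 2 left.
Two candidates remain: Citrobacter koseri and Providencia stuartii.
  PDA: Citrobacter koseri -, Providencia stuartii + — discriminates.
  lysine decarboxylase: - vs - — same for both, does not separate.
  MR: + vs + — same for both, does not separate.
  Citrate: + vs + — same for both, does not separate.
  Gas: Citrobacter koseri +, Providencia stuartii - — discriminates.
  ONPG: Citrobacter koseri +, Providencia stuartii - — discriminates.
  VP: - vs - — same for both, does not separate.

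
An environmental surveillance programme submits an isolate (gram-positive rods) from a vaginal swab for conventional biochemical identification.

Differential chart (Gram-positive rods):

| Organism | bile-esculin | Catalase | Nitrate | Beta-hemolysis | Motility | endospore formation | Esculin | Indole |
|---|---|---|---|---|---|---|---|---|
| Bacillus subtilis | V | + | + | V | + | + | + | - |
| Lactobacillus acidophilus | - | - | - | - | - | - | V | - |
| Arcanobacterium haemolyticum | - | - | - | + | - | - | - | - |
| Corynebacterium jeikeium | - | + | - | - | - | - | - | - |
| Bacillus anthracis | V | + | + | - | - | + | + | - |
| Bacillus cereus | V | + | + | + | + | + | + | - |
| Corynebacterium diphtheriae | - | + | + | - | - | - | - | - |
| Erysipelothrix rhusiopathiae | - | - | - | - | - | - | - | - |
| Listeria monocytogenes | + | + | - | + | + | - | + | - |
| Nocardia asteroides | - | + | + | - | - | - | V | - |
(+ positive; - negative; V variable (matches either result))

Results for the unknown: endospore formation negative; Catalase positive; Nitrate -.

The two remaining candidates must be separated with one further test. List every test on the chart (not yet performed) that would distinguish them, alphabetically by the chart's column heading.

Beta-hemolysis, bile-esculin, Esculin, Motility

Catalase +: excludes Lactobacillus acidophilus, Arcanobacterium haemolyticum, Erysipelothrix rhusiopathiae — 7 left.
Nitrate -: excludes 5 organisms — 2 left.
endospore formation -: all 2 remaining candidates are consistent.
Two candidates remain: Corynebacterium jeikeium and Listeria monocytogenes.
  bile-esculin: Corynebacterium jeikeium -, Listeria monocytogenes + — discriminates.
  Beta-hemolysis: Corynebacterium jeikeium -, Listeria monocytogenes + — discriminates.
  Motility: Corynebacterium jeikeium -, Listeria monocytogenes + — discriminates.
  Esculin: Corynebacterium jeikeium -, Listeria monocytogenes + — discriminates.
  Indole: - vs - — same for both, does not separate.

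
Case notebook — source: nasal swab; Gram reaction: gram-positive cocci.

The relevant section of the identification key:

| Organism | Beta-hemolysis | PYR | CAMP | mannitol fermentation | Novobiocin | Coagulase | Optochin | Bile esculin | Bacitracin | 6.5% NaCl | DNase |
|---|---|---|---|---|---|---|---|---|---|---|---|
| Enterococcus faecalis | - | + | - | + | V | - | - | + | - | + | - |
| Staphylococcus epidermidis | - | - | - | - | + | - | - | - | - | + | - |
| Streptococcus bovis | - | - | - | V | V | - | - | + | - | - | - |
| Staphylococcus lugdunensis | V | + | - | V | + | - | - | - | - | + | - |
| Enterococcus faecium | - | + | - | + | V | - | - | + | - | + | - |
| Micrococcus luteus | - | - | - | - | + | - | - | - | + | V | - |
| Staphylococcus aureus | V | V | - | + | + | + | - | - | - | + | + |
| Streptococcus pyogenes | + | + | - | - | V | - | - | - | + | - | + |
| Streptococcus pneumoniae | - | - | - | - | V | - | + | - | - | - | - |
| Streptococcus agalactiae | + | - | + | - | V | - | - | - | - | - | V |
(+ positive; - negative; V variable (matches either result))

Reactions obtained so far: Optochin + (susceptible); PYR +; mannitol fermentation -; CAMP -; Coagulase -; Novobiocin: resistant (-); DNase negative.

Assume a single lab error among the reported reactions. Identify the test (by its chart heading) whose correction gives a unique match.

PYR

As reported, no row in the chart matches all 7 reactions.
Reversing DNase → still no organism matches.
Reversing PYR (to -) → unique match: Streptococcus pneumoniae.
Reversing Coagulase → still no organism matches.
Reversing mannitol fermentation → still no organism matches.
Reversing Optochin → still no organism matches.
Reversing CAMP → still no organism matches.
Reversing Novobiocin → still no organism matches.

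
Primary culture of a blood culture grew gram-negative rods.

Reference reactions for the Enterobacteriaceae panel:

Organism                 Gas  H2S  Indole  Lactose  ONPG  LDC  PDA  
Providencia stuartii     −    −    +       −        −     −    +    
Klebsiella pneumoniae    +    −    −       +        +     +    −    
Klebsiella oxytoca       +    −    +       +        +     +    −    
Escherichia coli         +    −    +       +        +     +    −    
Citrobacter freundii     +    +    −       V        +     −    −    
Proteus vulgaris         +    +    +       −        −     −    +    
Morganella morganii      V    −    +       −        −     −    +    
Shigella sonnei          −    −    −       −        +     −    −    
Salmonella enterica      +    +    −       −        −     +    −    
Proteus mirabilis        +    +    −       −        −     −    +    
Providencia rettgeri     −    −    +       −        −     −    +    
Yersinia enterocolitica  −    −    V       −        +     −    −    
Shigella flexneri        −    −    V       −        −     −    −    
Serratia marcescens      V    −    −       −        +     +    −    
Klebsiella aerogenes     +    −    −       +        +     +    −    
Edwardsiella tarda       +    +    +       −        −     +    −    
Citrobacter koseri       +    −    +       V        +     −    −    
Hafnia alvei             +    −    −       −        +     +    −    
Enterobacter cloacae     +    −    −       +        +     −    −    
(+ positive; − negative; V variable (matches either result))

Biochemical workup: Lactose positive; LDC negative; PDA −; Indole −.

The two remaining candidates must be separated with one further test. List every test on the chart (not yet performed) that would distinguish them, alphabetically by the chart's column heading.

PDA −: excludes 5 organisms — 14 left.
LDC −: excludes 8 organisms — 6 left.
Lactose +: excludes Shigella sonnei, Yersinia enterocolitica, Shigella flexneri — 3 left.
Indole −: excludes Citrobacter koseri — 2 left.
Two candidates remain: Citrobacter freundii and Enterobacter cloacae.
  Gas: + vs + — same for both, does not separate.
  H2S: Citrobacter freundii +, Enterobacter cloacae − — discriminates.
  ONPG: + vs + — same for both, does not separate.

H2S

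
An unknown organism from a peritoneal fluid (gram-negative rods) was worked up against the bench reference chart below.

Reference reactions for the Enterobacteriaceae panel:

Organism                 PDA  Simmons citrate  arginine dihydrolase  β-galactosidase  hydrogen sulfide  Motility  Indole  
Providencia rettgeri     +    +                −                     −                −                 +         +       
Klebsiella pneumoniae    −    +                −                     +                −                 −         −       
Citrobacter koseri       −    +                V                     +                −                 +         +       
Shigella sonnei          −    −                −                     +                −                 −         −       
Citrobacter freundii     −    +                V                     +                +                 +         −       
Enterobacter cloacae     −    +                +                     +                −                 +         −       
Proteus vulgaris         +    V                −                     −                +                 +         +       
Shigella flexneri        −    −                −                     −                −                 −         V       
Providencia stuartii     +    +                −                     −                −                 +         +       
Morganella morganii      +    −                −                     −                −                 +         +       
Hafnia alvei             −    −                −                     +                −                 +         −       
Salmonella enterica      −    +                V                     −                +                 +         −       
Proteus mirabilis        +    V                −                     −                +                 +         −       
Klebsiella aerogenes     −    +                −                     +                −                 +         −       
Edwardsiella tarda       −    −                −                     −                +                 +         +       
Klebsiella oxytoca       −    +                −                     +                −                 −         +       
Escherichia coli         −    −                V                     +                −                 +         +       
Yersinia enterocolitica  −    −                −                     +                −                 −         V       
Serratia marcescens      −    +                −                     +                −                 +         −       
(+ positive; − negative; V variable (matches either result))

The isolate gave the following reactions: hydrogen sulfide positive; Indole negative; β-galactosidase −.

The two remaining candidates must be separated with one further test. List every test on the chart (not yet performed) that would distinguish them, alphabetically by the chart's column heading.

β-galactosidase −: excludes 11 organisms — 8 left.
hydrogen sulfide +: excludes Providencia rettgeri, Shigella flexneri, Providencia stuartii, Morganella morganii — 4 left.
Indole −: excludes Proteus vulgaris, Edwardsiella tarda — 2 left.
Two candidates remain: Proteus mirabilis and Salmonella enterica.
  PDA: Proteus mirabilis +, Salmonella enterica − — discriminates.
  Simmons citrate: V vs + — variable for at least one, does not separate.
  arginine dihydrolase: − vs V — variable for at least one, does not separate.
  Motility: + vs + — same for both, does not separate.

PDA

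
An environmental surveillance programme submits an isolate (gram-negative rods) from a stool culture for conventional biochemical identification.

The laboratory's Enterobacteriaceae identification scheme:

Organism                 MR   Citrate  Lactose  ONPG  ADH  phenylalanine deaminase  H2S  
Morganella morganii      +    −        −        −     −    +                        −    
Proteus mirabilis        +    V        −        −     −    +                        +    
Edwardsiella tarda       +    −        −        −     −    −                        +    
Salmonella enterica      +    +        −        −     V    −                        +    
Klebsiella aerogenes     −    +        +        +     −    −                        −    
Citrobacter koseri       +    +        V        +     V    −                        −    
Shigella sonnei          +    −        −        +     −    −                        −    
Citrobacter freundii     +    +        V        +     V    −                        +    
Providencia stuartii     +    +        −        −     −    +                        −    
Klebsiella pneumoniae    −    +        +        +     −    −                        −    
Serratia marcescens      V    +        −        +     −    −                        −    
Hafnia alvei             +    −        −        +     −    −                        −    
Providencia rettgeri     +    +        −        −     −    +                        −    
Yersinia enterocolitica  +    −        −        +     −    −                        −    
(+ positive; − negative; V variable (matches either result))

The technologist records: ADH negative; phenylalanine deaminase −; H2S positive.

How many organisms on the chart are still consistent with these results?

ADH −: all 14 remaining candidates are consistent.
phenylalanine deaminase −: excludes Morganella morganii, Proteus mirabilis, Providencia stuartii, Providencia rettgeri — 10 left.
H2S +: excludes 7 organisms — 3 left.
Still consistent: Citrobacter freundii, Edwardsiella tarda, Salmonella enterica.

3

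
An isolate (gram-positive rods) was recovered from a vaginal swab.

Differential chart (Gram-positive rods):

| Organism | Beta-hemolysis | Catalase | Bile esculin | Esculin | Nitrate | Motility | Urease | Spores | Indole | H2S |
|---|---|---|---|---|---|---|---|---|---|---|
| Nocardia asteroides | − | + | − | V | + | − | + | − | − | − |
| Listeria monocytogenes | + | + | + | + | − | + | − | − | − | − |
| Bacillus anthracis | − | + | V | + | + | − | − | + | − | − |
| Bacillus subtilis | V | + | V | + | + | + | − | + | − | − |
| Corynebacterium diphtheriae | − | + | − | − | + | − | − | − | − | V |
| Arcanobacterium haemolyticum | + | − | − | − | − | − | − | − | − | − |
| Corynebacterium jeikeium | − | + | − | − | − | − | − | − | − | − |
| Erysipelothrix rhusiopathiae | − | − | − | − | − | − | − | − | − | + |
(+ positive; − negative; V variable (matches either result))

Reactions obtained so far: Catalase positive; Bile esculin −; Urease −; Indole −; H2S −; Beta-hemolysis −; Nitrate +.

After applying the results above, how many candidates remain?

3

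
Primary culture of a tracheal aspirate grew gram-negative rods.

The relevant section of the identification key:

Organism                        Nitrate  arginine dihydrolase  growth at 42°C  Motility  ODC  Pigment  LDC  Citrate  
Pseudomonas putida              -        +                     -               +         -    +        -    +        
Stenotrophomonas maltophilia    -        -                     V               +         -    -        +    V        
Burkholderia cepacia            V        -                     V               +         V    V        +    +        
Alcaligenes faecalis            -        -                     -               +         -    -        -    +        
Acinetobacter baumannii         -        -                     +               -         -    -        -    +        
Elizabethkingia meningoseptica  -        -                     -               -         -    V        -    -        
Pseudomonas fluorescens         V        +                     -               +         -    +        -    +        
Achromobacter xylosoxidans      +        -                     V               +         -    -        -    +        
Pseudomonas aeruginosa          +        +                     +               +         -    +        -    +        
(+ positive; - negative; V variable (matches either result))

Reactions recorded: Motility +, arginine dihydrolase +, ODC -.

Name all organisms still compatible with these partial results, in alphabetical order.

Pseudomonas aeruginosa, Pseudomonas fluorescens, Pseudomonas putida

arginine dihydrolase +: excludes 6 organisms — 3 left.
Motility +: all 3 remaining candidates are consistent.
ODC -: all 3 remaining candidates are consistent.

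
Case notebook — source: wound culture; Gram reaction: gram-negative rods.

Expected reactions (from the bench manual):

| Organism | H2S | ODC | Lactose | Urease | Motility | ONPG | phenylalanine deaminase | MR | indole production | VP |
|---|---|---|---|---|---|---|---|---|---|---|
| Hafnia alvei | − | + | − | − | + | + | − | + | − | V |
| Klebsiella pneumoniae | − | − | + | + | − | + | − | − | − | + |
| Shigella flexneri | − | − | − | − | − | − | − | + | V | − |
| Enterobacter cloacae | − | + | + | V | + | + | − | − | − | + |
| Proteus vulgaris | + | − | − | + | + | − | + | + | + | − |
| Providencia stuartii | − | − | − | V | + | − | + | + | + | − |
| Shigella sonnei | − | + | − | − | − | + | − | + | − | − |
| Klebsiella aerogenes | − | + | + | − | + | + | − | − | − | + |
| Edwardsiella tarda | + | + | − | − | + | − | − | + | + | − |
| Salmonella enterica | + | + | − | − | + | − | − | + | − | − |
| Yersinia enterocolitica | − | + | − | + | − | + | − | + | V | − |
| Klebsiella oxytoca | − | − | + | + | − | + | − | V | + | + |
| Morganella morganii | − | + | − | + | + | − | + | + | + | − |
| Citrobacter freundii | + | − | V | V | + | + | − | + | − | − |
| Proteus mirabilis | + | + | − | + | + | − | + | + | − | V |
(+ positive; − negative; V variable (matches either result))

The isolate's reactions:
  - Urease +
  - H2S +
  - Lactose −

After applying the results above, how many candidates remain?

3

H2S +: excludes 10 organisms — 5 left.
Lactose −: all 5 remaining candidates are consistent.
Urease +: excludes Edwardsiella tarda, Salmonella enterica — 3 left.
Still consistent: Citrobacter freundii, Proteus mirabilis, Proteus vulgaris.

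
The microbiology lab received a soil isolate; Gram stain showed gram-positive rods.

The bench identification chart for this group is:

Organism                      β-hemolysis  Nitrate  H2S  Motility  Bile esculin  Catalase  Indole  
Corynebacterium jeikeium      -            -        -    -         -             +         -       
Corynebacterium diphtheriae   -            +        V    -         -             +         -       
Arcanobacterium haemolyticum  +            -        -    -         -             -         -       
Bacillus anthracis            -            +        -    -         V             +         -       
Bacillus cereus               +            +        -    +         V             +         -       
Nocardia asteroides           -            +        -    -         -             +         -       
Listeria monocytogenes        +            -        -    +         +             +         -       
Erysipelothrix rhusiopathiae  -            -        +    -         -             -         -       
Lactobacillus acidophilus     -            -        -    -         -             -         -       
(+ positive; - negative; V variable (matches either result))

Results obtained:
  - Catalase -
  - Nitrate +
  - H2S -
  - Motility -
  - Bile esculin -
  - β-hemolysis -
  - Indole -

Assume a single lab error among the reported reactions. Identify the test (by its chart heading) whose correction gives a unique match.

As reported, no row in the chart matches all 7 reactions.
Reversing Motility → still no organism matches.
Reversing Nitrate (to -) → unique match: Lactobacillus acidophilus.
Reversing H2S → still no organism matches.
Reversing Bile esculin → still no organism matches.
Reversing Catalase → 3 organisms match (not unique).
Reversing β-hemolysis → still no organism matches.
Reversing Indole → still no organism matches.

Nitrate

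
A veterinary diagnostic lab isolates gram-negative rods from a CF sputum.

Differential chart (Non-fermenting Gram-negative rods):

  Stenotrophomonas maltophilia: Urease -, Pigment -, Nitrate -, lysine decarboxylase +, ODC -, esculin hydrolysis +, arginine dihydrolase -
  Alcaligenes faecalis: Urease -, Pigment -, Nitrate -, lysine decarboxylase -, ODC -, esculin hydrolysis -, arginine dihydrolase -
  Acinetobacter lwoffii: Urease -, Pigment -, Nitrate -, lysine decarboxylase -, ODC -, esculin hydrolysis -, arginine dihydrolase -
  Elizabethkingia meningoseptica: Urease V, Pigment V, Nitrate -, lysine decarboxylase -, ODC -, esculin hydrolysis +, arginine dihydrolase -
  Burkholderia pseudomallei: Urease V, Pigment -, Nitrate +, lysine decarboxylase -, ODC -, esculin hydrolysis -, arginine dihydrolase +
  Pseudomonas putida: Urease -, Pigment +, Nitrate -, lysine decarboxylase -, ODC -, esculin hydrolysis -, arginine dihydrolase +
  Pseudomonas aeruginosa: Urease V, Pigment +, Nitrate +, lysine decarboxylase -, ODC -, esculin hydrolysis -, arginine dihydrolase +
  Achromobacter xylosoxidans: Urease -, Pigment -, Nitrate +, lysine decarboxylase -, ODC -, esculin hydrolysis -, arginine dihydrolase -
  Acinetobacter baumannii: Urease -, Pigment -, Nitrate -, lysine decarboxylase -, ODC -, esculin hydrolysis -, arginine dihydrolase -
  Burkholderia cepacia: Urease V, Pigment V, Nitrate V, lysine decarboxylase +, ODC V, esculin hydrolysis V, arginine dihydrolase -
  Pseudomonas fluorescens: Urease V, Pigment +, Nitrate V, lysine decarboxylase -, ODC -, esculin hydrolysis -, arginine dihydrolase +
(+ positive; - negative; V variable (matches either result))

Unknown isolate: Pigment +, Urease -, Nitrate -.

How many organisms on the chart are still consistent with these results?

Urease -: all 11 remaining candidates are consistent.
Pigment +: excludes 6 organisms — 5 left.
Nitrate -: excludes Pseudomonas aeruginosa — 4 left.
Still consistent: Burkholderia cepacia, Elizabethkingia meningoseptica, Pseudomonas fluorescens, Pseudomonas putida.

4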